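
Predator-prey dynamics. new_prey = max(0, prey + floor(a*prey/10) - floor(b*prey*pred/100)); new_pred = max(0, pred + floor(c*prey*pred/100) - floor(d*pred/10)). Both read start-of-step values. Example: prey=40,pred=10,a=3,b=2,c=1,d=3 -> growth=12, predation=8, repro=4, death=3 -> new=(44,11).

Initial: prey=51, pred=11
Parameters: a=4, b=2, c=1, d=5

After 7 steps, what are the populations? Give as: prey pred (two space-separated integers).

Step 1: prey: 51+20-11=60; pred: 11+5-5=11
Step 2: prey: 60+24-13=71; pred: 11+6-5=12
Step 3: prey: 71+28-17=82; pred: 12+8-6=14
Step 4: prey: 82+32-22=92; pred: 14+11-7=18
Step 5: prey: 92+36-33=95; pred: 18+16-9=25
Step 6: prey: 95+38-47=86; pred: 25+23-12=36
Step 7: prey: 86+34-61=59; pred: 36+30-18=48

Answer: 59 48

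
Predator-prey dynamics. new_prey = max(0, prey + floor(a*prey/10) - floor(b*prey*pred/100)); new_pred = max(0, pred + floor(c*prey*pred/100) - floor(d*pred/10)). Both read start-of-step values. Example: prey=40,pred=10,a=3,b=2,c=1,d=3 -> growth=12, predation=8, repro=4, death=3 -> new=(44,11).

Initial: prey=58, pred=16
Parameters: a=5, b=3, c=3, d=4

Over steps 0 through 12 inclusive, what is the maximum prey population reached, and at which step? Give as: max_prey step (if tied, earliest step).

Step 1: prey: 58+29-27=60; pred: 16+27-6=37
Step 2: prey: 60+30-66=24; pred: 37+66-14=89
Step 3: prey: 24+12-64=0; pred: 89+64-35=118
Step 4: prey: 0+0-0=0; pred: 118+0-47=71
Step 5: prey: 0+0-0=0; pred: 71+0-28=43
Step 6: prey: 0+0-0=0; pred: 43+0-17=26
Step 7: prey: 0+0-0=0; pred: 26+0-10=16
Step 8: prey: 0+0-0=0; pred: 16+0-6=10
Step 9: prey: 0+0-0=0; pred: 10+0-4=6
Step 10: prey: 0+0-0=0; pred: 6+0-2=4
Step 11: prey: 0+0-0=0; pred: 4+0-1=3
Step 12: prey: 0+0-0=0; pred: 3+0-1=2
Max prey = 60 at step 1

Answer: 60 1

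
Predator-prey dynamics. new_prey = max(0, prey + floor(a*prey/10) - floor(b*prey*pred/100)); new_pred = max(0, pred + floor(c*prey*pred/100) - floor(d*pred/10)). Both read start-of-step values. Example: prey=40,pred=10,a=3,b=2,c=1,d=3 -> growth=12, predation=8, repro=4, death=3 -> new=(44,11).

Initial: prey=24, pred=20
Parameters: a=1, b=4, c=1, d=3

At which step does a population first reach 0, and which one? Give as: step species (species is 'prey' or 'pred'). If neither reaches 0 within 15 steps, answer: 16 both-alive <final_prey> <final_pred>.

Answer: 16 both-alive 1 3

Derivation:
Step 1: prey: 24+2-19=7; pred: 20+4-6=18
Step 2: prey: 7+0-5=2; pred: 18+1-5=14
Step 3: prey: 2+0-1=1; pred: 14+0-4=10
Step 4: prey: 1+0-0=1; pred: 10+0-3=7
Step 5: prey: 1+0-0=1; pred: 7+0-2=5
Step 6: prey: 1+0-0=1; pred: 5+0-1=4
Step 7: prey: 1+0-0=1; pred: 4+0-1=3
Step 8: prey: 1+0-0=1; pred: 3+0-0=3
Steps 9-15: state stable at prey=1, pred=3 (no change)
No extinction within 15 steps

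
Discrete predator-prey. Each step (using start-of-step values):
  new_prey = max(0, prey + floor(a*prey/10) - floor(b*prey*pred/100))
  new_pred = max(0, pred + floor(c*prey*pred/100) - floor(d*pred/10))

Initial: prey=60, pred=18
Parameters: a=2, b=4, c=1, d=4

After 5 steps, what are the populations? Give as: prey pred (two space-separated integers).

Step 1: prey: 60+12-43=29; pred: 18+10-7=21
Step 2: prey: 29+5-24=10; pred: 21+6-8=19
Step 3: prey: 10+2-7=5; pred: 19+1-7=13
Step 4: prey: 5+1-2=4; pred: 13+0-5=8
Step 5: prey: 4+0-1=3; pred: 8+0-3=5

Answer: 3 5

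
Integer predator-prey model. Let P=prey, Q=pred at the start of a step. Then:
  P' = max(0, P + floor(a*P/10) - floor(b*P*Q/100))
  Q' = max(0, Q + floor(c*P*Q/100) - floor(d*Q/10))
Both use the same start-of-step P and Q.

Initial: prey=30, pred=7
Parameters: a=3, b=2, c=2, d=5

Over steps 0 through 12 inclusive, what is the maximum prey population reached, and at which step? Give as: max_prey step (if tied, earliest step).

Answer: 48 4

Derivation:
Step 1: prey: 30+9-4=35; pred: 7+4-3=8
Step 2: prey: 35+10-5=40; pred: 8+5-4=9
Step 3: prey: 40+12-7=45; pred: 9+7-4=12
Step 4: prey: 45+13-10=48; pred: 12+10-6=16
Step 5: prey: 48+14-15=47; pred: 16+15-8=23
Step 6: prey: 47+14-21=40; pred: 23+21-11=33
Step 7: prey: 40+12-26=26; pred: 33+26-16=43
Step 8: prey: 26+7-22=11; pred: 43+22-21=44
Step 9: prey: 11+3-9=5; pred: 44+9-22=31
Step 10: prey: 5+1-3=3; pred: 31+3-15=19
Step 11: prey: 3+0-1=2; pred: 19+1-9=11
Step 12: prey: 2+0-0=2; pred: 11+0-5=6
Max prey = 48 at step 4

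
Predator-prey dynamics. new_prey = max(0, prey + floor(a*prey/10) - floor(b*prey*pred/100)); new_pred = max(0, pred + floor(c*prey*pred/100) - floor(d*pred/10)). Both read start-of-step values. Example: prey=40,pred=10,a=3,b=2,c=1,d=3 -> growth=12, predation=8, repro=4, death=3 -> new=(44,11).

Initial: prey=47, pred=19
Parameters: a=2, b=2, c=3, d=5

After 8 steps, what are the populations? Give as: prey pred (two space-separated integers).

Answer: 0 2

Derivation:
Step 1: prey: 47+9-17=39; pred: 19+26-9=36
Step 2: prey: 39+7-28=18; pred: 36+42-18=60
Step 3: prey: 18+3-21=0; pred: 60+32-30=62
Step 4: prey: 0+0-0=0; pred: 62+0-31=31
Step 5: prey: 0+0-0=0; pred: 31+0-15=16
Step 6: prey: 0+0-0=0; pred: 16+0-8=8
Step 7: prey: 0+0-0=0; pred: 8+0-4=4
Step 8: prey: 0+0-0=0; pred: 4+0-2=2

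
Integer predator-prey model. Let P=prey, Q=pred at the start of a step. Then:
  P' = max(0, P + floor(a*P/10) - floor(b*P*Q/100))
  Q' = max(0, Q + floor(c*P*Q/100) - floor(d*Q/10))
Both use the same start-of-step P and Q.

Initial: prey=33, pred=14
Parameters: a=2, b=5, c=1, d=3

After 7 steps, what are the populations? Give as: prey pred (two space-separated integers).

Step 1: prey: 33+6-23=16; pred: 14+4-4=14
Step 2: prey: 16+3-11=8; pred: 14+2-4=12
Step 3: prey: 8+1-4=5; pred: 12+0-3=9
Step 4: prey: 5+1-2=4; pred: 9+0-2=7
Step 5: prey: 4+0-1=3; pred: 7+0-2=5
Step 6: prey: 3+0-0=3; pred: 5+0-1=4
Step 7: prey: 3+0-0=3; pred: 4+0-1=3

Answer: 3 3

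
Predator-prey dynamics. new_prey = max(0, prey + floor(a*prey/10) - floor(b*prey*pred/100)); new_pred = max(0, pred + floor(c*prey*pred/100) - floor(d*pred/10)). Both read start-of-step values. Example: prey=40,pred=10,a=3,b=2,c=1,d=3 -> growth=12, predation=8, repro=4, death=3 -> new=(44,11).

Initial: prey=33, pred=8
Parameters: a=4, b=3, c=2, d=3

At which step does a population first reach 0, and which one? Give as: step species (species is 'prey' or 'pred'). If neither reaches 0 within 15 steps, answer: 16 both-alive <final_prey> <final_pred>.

Answer: 7 prey

Derivation:
Step 1: prey: 33+13-7=39; pred: 8+5-2=11
Step 2: prey: 39+15-12=42; pred: 11+8-3=16
Step 3: prey: 42+16-20=38; pred: 16+13-4=25
Step 4: prey: 38+15-28=25; pred: 25+19-7=37
Step 5: prey: 25+10-27=8; pred: 37+18-11=44
Step 6: prey: 8+3-10=1; pred: 44+7-13=38
Step 7: prey: 1+0-1=0; pred: 38+0-11=27
First extinction: prey at step 7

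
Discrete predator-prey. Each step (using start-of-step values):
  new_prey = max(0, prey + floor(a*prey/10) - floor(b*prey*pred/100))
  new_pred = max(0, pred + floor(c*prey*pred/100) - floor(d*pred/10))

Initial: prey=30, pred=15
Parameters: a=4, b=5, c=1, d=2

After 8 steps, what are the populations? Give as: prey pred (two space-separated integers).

Step 1: prey: 30+12-22=20; pred: 15+4-3=16
Step 2: prey: 20+8-16=12; pred: 16+3-3=16
Step 3: prey: 12+4-9=7; pred: 16+1-3=14
Step 4: prey: 7+2-4=5; pred: 14+0-2=12
Step 5: prey: 5+2-3=4; pred: 12+0-2=10
Step 6: prey: 4+1-2=3; pred: 10+0-2=8
Step 7: prey: 3+1-1=3; pred: 8+0-1=7
Step 8: prey: 3+1-1=3; pred: 7+0-1=6

Answer: 3 6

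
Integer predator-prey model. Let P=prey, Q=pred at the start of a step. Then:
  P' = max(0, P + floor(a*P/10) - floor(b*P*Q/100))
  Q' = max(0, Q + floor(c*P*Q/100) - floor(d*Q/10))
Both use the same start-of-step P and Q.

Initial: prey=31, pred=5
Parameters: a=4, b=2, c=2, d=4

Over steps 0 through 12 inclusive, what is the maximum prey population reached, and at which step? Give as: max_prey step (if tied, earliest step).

Answer: 73 4

Derivation:
Step 1: prey: 31+12-3=40; pred: 5+3-2=6
Step 2: prey: 40+16-4=52; pred: 6+4-2=8
Step 3: prey: 52+20-8=64; pred: 8+8-3=13
Step 4: prey: 64+25-16=73; pred: 13+16-5=24
Step 5: prey: 73+29-35=67; pred: 24+35-9=50
Step 6: prey: 67+26-67=26; pred: 50+67-20=97
Step 7: prey: 26+10-50=0; pred: 97+50-38=109
Step 8: prey: 0+0-0=0; pred: 109+0-43=66
Step 9: prey: 0+0-0=0; pred: 66+0-26=40
Step 10: prey: 0+0-0=0; pred: 40+0-16=24
Step 11: prey: 0+0-0=0; pred: 24+0-9=15
Step 12: prey: 0+0-0=0; pred: 15+0-6=9
Max prey = 73 at step 4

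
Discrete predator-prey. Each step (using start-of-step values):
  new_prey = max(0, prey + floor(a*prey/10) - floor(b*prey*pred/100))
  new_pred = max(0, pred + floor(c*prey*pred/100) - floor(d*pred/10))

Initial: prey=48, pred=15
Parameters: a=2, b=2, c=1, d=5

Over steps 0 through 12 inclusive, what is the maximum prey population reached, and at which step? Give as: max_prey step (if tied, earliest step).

Answer: 64 12

Derivation:
Step 1: prey: 48+9-14=43; pred: 15+7-7=15
Step 2: prey: 43+8-12=39; pred: 15+6-7=14
Step 3: prey: 39+7-10=36; pred: 14+5-7=12
Step 4: prey: 36+7-8=35; pred: 12+4-6=10
Step 5: prey: 35+7-7=35; pred: 10+3-5=8
Step 6: prey: 35+7-5=37; pred: 8+2-4=6
Step 7: prey: 37+7-4=40; pred: 6+2-3=5
Step 8: prey: 40+8-4=44; pred: 5+2-2=5
Step 9: prey: 44+8-4=48; pred: 5+2-2=5
Step 10: prey: 48+9-4=53; pred: 5+2-2=5
Step 11: prey: 53+10-5=58; pred: 5+2-2=5
Step 12: prey: 58+11-5=64; pred: 5+2-2=5
Max prey = 64 at step 12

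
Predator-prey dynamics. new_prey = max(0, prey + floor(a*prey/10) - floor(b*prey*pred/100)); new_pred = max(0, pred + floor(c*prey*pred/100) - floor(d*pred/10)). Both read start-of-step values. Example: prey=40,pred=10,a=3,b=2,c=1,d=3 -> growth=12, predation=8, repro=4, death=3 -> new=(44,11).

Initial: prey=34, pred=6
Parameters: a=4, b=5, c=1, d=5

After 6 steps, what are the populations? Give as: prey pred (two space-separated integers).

Step 1: prey: 34+13-10=37; pred: 6+2-3=5
Step 2: prey: 37+14-9=42; pred: 5+1-2=4
Step 3: prey: 42+16-8=50; pred: 4+1-2=3
Step 4: prey: 50+20-7=63; pred: 3+1-1=3
Step 5: prey: 63+25-9=79; pred: 3+1-1=3
Step 6: prey: 79+31-11=99; pred: 3+2-1=4

Answer: 99 4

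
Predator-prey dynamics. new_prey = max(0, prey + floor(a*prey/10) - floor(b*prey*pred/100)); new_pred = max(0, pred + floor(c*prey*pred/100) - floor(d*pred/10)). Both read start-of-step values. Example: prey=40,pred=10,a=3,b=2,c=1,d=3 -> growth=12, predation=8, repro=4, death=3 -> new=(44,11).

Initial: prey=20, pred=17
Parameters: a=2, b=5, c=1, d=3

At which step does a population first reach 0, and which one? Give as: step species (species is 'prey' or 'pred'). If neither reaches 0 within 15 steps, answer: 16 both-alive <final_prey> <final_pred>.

Answer: 16 both-alive 2 3

Derivation:
Step 1: prey: 20+4-17=7; pred: 17+3-5=15
Step 2: prey: 7+1-5=3; pred: 15+1-4=12
Step 3: prey: 3+0-1=2; pred: 12+0-3=9
Step 4: prey: 2+0-0=2; pred: 9+0-2=7
Step 5: prey: 2+0-0=2; pred: 7+0-2=5
Step 6: prey: 2+0-0=2; pred: 5+0-1=4
Step 7: prey: 2+0-0=2; pred: 4+0-1=3
Step 8: prey: 2+0-0=2; pred: 3+0-0=3
Steps 9-15: state stable at prey=2, pred=3 (no change)
No extinction within 15 steps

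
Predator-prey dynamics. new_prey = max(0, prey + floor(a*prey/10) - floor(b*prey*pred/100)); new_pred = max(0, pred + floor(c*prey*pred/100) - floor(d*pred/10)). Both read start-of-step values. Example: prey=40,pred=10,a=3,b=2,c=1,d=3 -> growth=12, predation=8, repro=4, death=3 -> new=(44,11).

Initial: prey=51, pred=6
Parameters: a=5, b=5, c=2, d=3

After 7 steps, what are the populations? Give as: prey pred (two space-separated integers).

Step 1: prey: 51+25-15=61; pred: 6+6-1=11
Step 2: prey: 61+30-33=58; pred: 11+13-3=21
Step 3: prey: 58+29-60=27; pred: 21+24-6=39
Step 4: prey: 27+13-52=0; pred: 39+21-11=49
Step 5: prey: 0+0-0=0; pred: 49+0-14=35
Step 6: prey: 0+0-0=0; pred: 35+0-10=25
Step 7: prey: 0+0-0=0; pred: 25+0-7=18

Answer: 0 18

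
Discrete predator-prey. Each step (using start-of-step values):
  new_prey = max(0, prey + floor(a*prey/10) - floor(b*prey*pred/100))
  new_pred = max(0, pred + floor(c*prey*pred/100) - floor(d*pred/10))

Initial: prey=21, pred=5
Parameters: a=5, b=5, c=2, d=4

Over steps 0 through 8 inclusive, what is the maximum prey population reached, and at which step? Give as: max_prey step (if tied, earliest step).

Answer: 54 5

Derivation:
Step 1: prey: 21+10-5=26; pred: 5+2-2=5
Step 2: prey: 26+13-6=33; pred: 5+2-2=5
Step 3: prey: 33+16-8=41; pred: 5+3-2=6
Step 4: prey: 41+20-12=49; pred: 6+4-2=8
Step 5: prey: 49+24-19=54; pred: 8+7-3=12
Step 6: prey: 54+27-32=49; pred: 12+12-4=20
Step 7: prey: 49+24-49=24; pred: 20+19-8=31
Step 8: prey: 24+12-37=0; pred: 31+14-12=33
Max prey = 54 at step 5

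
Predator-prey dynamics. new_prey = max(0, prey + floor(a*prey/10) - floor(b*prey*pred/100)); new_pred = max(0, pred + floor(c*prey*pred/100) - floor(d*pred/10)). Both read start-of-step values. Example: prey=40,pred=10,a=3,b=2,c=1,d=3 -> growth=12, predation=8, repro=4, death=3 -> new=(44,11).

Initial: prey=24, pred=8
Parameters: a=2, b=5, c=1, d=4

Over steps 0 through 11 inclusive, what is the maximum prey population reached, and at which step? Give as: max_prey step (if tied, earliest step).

Step 1: prey: 24+4-9=19; pred: 8+1-3=6
Step 2: prey: 19+3-5=17; pred: 6+1-2=5
Step 3: prey: 17+3-4=16; pred: 5+0-2=3
Step 4: prey: 16+3-2=17; pred: 3+0-1=2
Step 5: prey: 17+3-1=19; pred: 2+0-0=2
Step 6: prey: 19+3-1=21; pred: 2+0-0=2
Step 7: prey: 21+4-2=23; pred: 2+0-0=2
Step 8: prey: 23+4-2=25; pred: 2+0-0=2
Step 9: prey: 25+5-2=28; pred: 2+0-0=2
Step 10: prey: 28+5-2=31; pred: 2+0-0=2
Step 11: prey: 31+6-3=34; pred: 2+0-0=2
Max prey = 34 at step 11

Answer: 34 11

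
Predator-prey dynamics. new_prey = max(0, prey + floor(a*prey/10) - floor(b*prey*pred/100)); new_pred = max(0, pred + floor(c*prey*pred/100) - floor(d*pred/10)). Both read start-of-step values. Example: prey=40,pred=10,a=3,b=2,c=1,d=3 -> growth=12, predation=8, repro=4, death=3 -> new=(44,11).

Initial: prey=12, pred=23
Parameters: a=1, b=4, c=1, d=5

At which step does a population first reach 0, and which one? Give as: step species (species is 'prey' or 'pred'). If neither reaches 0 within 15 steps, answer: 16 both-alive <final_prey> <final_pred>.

Step 1: prey: 12+1-11=2; pred: 23+2-11=14
Step 2: prey: 2+0-1=1; pred: 14+0-7=7
Step 3: prey: 1+0-0=1; pred: 7+0-3=4
Step 4: prey: 1+0-0=1; pred: 4+0-2=2
Step 5: prey: 1+0-0=1; pred: 2+0-1=1
Step 6: prey: 1+0-0=1; pred: 1+0-0=1
Steps 7-15: state stable at prey=1, pred=1 (no change)
No extinction within 15 steps

Answer: 16 both-alive 1 1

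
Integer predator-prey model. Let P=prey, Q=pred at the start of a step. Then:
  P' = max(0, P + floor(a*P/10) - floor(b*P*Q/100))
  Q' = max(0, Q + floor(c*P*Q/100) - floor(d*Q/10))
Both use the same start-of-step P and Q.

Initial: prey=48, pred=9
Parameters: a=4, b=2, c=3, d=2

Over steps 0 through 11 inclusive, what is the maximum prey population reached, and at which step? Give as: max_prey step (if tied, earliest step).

Step 1: prey: 48+19-8=59; pred: 9+12-1=20
Step 2: prey: 59+23-23=59; pred: 20+35-4=51
Step 3: prey: 59+23-60=22; pred: 51+90-10=131
Step 4: prey: 22+8-57=0; pred: 131+86-26=191
Step 5: prey: 0+0-0=0; pred: 191+0-38=153
Step 6: prey: 0+0-0=0; pred: 153+0-30=123
Step 7: prey: 0+0-0=0; pred: 123+0-24=99
Step 8: prey: 0+0-0=0; pred: 99+0-19=80
Step 9: prey: 0+0-0=0; pred: 80+0-16=64
Step 10: prey: 0+0-0=0; pred: 64+0-12=52
Step 11: prey: 0+0-0=0; pred: 52+0-10=42
Max prey = 59 at step 1

Answer: 59 1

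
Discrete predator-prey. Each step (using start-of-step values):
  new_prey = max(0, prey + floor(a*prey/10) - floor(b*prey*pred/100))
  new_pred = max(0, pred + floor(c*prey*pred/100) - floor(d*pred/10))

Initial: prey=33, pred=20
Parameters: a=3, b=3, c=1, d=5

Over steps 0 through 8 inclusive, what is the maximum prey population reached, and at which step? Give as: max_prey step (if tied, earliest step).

Step 1: prey: 33+9-19=23; pred: 20+6-10=16
Step 2: prey: 23+6-11=18; pred: 16+3-8=11
Step 3: prey: 18+5-5=18; pred: 11+1-5=7
Step 4: prey: 18+5-3=20; pred: 7+1-3=5
Step 5: prey: 20+6-3=23; pred: 5+1-2=4
Step 6: prey: 23+6-2=27; pred: 4+0-2=2
Step 7: prey: 27+8-1=34; pred: 2+0-1=1
Step 8: prey: 34+10-1=43; pred: 1+0-0=1
Max prey = 43 at step 8

Answer: 43 8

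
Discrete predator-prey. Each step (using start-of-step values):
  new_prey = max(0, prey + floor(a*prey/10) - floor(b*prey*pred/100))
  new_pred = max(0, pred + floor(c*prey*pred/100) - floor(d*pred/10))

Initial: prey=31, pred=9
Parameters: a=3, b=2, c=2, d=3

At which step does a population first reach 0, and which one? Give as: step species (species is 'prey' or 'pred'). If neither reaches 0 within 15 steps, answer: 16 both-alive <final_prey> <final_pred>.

Step 1: prey: 31+9-5=35; pred: 9+5-2=12
Step 2: prey: 35+10-8=37; pred: 12+8-3=17
Step 3: prey: 37+11-12=36; pred: 17+12-5=24
Step 4: prey: 36+10-17=29; pred: 24+17-7=34
Step 5: prey: 29+8-19=18; pred: 34+19-10=43
Step 6: prey: 18+5-15=8; pred: 43+15-12=46
Step 7: prey: 8+2-7=3; pred: 46+7-13=40
Step 8: prey: 3+0-2=1; pred: 40+2-12=30
Step 9: prey: 1+0-0=1; pred: 30+0-9=21
Step 10: prey: 1+0-0=1; pred: 21+0-6=15
Step 11: prey: 1+0-0=1; pred: 15+0-4=11
Step 12: prey: 1+0-0=1; pred: 11+0-3=8
Step 13: prey: 1+0-0=1; pred: 8+0-2=6
Step 14: prey: 1+0-0=1; pred: 6+0-1=5
Step 15: prey: 1+0-0=1; pred: 5+0-1=4
No extinction within 15 steps

Answer: 16 both-alive 1 4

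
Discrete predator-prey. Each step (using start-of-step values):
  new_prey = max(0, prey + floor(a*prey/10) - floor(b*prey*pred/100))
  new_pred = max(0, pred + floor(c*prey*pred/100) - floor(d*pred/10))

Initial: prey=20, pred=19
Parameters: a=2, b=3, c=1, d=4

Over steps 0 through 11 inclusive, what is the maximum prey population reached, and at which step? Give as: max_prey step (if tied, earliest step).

Step 1: prey: 20+4-11=13; pred: 19+3-7=15
Step 2: prey: 13+2-5=10; pred: 15+1-6=10
Step 3: prey: 10+2-3=9; pred: 10+1-4=7
Step 4: prey: 9+1-1=9; pred: 7+0-2=5
Step 5: prey: 9+1-1=9; pred: 5+0-2=3
Step 6: prey: 9+1-0=10; pred: 3+0-1=2
Step 7: prey: 10+2-0=12; pred: 2+0-0=2
Step 8: prey: 12+2-0=14; pred: 2+0-0=2
Step 9: prey: 14+2-0=16; pred: 2+0-0=2
Step 10: prey: 16+3-0=19; pred: 2+0-0=2
Step 11: prey: 19+3-1=21; pred: 2+0-0=2
Max prey = 21 at step 11

Answer: 21 11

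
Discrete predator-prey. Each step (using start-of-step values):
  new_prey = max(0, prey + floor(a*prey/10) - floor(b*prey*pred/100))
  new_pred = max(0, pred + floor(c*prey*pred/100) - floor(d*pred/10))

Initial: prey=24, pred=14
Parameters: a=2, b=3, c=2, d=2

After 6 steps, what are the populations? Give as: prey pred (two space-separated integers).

Answer: 1 15

Derivation:
Step 1: prey: 24+4-10=18; pred: 14+6-2=18
Step 2: prey: 18+3-9=12; pred: 18+6-3=21
Step 3: prey: 12+2-7=7; pred: 21+5-4=22
Step 4: prey: 7+1-4=4; pred: 22+3-4=21
Step 5: prey: 4+0-2=2; pred: 21+1-4=18
Step 6: prey: 2+0-1=1; pred: 18+0-3=15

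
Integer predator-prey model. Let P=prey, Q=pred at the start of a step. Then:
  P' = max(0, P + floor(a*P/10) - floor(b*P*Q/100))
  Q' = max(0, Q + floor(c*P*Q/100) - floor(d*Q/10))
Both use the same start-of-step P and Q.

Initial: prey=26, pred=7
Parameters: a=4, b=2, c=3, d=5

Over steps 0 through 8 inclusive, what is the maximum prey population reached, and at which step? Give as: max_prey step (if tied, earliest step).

Step 1: prey: 26+10-3=33; pred: 7+5-3=9
Step 2: prey: 33+13-5=41; pred: 9+8-4=13
Step 3: prey: 41+16-10=47; pred: 13+15-6=22
Step 4: prey: 47+18-20=45; pred: 22+31-11=42
Step 5: prey: 45+18-37=26; pred: 42+56-21=77
Step 6: prey: 26+10-40=0; pred: 77+60-38=99
Step 7: prey: 0+0-0=0; pred: 99+0-49=50
Step 8: prey: 0+0-0=0; pred: 50+0-25=25
Max prey = 47 at step 3

Answer: 47 3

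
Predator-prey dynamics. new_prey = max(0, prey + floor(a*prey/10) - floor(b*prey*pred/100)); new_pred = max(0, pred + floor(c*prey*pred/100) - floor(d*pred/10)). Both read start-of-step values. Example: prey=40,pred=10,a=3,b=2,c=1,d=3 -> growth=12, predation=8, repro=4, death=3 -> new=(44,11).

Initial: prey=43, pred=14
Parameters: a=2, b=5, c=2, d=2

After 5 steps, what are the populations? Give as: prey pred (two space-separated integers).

Answer: 0 16

Derivation:
Step 1: prey: 43+8-30=21; pred: 14+12-2=24
Step 2: prey: 21+4-25=0; pred: 24+10-4=30
Step 3: prey: 0+0-0=0; pred: 30+0-6=24
Step 4: prey: 0+0-0=0; pred: 24+0-4=20
Step 5: prey: 0+0-0=0; pred: 20+0-4=16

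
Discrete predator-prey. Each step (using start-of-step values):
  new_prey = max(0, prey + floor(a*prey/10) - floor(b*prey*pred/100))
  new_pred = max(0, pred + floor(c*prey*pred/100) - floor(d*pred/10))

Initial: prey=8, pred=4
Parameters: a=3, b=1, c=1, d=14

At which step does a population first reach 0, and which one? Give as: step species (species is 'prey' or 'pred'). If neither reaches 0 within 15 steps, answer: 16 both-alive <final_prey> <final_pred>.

Answer: 1 pred

Derivation:
Step 1: prey: 8+2-0=10; pred: 4+0-5=0
First extinction: pred at step 1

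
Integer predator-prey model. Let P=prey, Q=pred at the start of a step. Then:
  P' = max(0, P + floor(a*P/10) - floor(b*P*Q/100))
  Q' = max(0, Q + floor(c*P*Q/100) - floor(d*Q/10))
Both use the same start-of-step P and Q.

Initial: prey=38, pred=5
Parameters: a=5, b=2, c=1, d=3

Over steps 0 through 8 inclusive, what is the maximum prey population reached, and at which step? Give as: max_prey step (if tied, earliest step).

Answer: 164 5

Derivation:
Step 1: prey: 38+19-3=54; pred: 5+1-1=5
Step 2: prey: 54+27-5=76; pred: 5+2-1=6
Step 3: prey: 76+38-9=105; pred: 6+4-1=9
Step 4: prey: 105+52-18=139; pred: 9+9-2=16
Step 5: prey: 139+69-44=164; pred: 16+22-4=34
Step 6: prey: 164+82-111=135; pred: 34+55-10=79
Step 7: prey: 135+67-213=0; pred: 79+106-23=162
Step 8: prey: 0+0-0=0; pred: 162+0-48=114
Max prey = 164 at step 5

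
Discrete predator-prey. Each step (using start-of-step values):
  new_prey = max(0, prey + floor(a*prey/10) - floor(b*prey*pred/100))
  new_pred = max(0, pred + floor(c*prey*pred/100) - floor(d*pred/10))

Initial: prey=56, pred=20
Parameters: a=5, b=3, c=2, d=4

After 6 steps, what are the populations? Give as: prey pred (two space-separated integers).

Answer: 0 14

Derivation:
Step 1: prey: 56+28-33=51; pred: 20+22-8=34
Step 2: prey: 51+25-52=24; pred: 34+34-13=55
Step 3: prey: 24+12-39=0; pred: 55+26-22=59
Step 4: prey: 0+0-0=0; pred: 59+0-23=36
Step 5: prey: 0+0-0=0; pred: 36+0-14=22
Step 6: prey: 0+0-0=0; pred: 22+0-8=14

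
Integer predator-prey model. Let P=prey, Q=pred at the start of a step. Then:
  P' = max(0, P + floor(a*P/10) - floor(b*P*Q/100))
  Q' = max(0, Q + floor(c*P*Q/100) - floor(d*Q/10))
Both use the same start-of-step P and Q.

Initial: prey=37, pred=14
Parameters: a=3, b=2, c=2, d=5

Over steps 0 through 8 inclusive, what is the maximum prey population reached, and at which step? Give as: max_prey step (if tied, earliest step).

Answer: 38 1

Derivation:
Step 1: prey: 37+11-10=38; pred: 14+10-7=17
Step 2: prey: 38+11-12=37; pred: 17+12-8=21
Step 3: prey: 37+11-15=33; pred: 21+15-10=26
Step 4: prey: 33+9-17=25; pred: 26+17-13=30
Step 5: prey: 25+7-15=17; pred: 30+15-15=30
Step 6: prey: 17+5-10=12; pred: 30+10-15=25
Step 7: prey: 12+3-6=9; pred: 25+6-12=19
Step 8: prey: 9+2-3=8; pred: 19+3-9=13
Max prey = 38 at step 1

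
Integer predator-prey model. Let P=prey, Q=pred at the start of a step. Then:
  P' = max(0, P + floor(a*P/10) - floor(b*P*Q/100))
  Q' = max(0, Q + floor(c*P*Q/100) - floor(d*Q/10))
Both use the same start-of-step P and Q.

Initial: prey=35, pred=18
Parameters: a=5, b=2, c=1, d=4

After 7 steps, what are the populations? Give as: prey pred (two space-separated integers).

Answer: 62 40

Derivation:
Step 1: prey: 35+17-12=40; pred: 18+6-7=17
Step 2: prey: 40+20-13=47; pred: 17+6-6=17
Step 3: prey: 47+23-15=55; pred: 17+7-6=18
Step 4: prey: 55+27-19=63; pred: 18+9-7=20
Step 5: prey: 63+31-25=69; pred: 20+12-8=24
Step 6: prey: 69+34-33=70; pred: 24+16-9=31
Step 7: prey: 70+35-43=62; pred: 31+21-12=40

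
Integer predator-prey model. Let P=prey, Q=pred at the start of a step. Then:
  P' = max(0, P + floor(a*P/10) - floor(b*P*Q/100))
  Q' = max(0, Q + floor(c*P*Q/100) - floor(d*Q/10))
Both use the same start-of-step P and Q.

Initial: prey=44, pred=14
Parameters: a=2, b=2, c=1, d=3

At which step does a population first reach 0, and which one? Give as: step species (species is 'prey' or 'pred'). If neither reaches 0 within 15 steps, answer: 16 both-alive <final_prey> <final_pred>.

Step 1: prey: 44+8-12=40; pred: 14+6-4=16
Step 2: prey: 40+8-12=36; pred: 16+6-4=18
Step 3: prey: 36+7-12=31; pred: 18+6-5=19
Step 4: prey: 31+6-11=26; pred: 19+5-5=19
Step 5: prey: 26+5-9=22; pred: 19+4-5=18
Step 6: prey: 22+4-7=19; pred: 18+3-5=16
Step 7: prey: 19+3-6=16; pred: 16+3-4=15
Step 8: prey: 16+3-4=15; pred: 15+2-4=13
Step 9: prey: 15+3-3=15; pred: 13+1-3=11
Step 10: prey: 15+3-3=15; pred: 11+1-3=9
Step 11: prey: 15+3-2=16; pred: 9+1-2=8
Step 12: prey: 16+3-2=17; pred: 8+1-2=7
Step 13: prey: 17+3-2=18; pred: 7+1-2=6
Step 14: prey: 18+3-2=19; pred: 6+1-1=6
Step 15: prey: 19+3-2=20; pred: 6+1-1=6
No extinction within 15 steps

Answer: 16 both-alive 20 6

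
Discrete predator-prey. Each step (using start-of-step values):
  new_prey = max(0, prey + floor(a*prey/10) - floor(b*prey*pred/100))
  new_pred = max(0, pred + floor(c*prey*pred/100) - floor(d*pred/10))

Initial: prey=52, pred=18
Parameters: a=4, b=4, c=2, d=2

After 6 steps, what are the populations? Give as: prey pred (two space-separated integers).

Step 1: prey: 52+20-37=35; pred: 18+18-3=33
Step 2: prey: 35+14-46=3; pred: 33+23-6=50
Step 3: prey: 3+1-6=0; pred: 50+3-10=43
Step 4: prey: 0+0-0=0; pred: 43+0-8=35
Step 5: prey: 0+0-0=0; pred: 35+0-7=28
Step 6: prey: 0+0-0=0; pred: 28+0-5=23

Answer: 0 23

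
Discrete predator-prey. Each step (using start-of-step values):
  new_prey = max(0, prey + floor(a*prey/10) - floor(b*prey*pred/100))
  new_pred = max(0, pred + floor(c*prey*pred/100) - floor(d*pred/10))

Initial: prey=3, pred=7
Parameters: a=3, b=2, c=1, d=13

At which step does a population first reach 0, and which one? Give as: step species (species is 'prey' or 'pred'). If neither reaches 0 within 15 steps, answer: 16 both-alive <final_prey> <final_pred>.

Answer: 1 pred

Derivation:
Step 1: prey: 3+0-0=3; pred: 7+0-9=0
First extinction: pred at step 1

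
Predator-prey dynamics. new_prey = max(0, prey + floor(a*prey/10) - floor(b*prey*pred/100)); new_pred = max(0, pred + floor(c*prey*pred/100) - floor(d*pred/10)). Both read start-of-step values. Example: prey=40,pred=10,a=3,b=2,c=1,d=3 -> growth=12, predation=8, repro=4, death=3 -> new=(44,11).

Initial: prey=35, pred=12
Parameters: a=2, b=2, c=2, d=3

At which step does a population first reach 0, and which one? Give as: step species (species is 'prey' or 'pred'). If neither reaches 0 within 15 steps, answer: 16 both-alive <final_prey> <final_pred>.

Answer: 16 both-alive 2 3

Derivation:
Step 1: prey: 35+7-8=34; pred: 12+8-3=17
Step 2: prey: 34+6-11=29; pred: 17+11-5=23
Step 3: prey: 29+5-13=21; pred: 23+13-6=30
Step 4: prey: 21+4-12=13; pred: 30+12-9=33
Step 5: prey: 13+2-8=7; pred: 33+8-9=32
Step 6: prey: 7+1-4=4; pred: 32+4-9=27
Step 7: prey: 4+0-2=2; pred: 27+2-8=21
Step 8: prey: 2+0-0=2; pred: 21+0-6=15
Step 9: prey: 2+0-0=2; pred: 15+0-4=11
Step 10: prey: 2+0-0=2; pred: 11+0-3=8
Step 11: prey: 2+0-0=2; pred: 8+0-2=6
Step 12: prey: 2+0-0=2; pred: 6+0-1=5
Step 13: prey: 2+0-0=2; pred: 5+0-1=4
Step 14: prey: 2+0-0=2; pred: 4+0-1=3
Step 15: prey: 2+0-0=2; pred: 3+0-0=3
No extinction within 15 steps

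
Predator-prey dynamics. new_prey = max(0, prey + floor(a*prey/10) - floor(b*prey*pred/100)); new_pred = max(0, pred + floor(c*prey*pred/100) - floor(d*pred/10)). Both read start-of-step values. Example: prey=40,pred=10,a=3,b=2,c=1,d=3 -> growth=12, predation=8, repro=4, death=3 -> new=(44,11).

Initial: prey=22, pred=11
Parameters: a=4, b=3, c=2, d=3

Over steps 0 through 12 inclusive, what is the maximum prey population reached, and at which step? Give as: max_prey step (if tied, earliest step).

Step 1: prey: 22+8-7=23; pred: 11+4-3=12
Step 2: prey: 23+9-8=24; pred: 12+5-3=14
Step 3: prey: 24+9-10=23; pred: 14+6-4=16
Step 4: prey: 23+9-11=21; pred: 16+7-4=19
Step 5: prey: 21+8-11=18; pred: 19+7-5=21
Step 6: prey: 18+7-11=14; pred: 21+7-6=22
Step 7: prey: 14+5-9=10; pred: 22+6-6=22
Step 8: prey: 10+4-6=8; pred: 22+4-6=20
Step 9: prey: 8+3-4=7; pred: 20+3-6=17
Step 10: prey: 7+2-3=6; pred: 17+2-5=14
Step 11: prey: 6+2-2=6; pred: 14+1-4=11
Step 12: prey: 6+2-1=7; pred: 11+1-3=9
Max prey = 24 at step 2

Answer: 24 2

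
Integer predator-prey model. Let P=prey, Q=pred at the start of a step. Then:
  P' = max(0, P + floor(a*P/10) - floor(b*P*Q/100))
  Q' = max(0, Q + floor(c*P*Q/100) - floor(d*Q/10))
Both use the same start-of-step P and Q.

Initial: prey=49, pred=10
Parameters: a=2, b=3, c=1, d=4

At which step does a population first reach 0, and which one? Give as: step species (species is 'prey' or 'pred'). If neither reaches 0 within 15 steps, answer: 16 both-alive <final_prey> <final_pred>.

Step 1: prey: 49+9-14=44; pred: 10+4-4=10
Step 2: prey: 44+8-13=39; pred: 10+4-4=10
Step 3: prey: 39+7-11=35; pred: 10+3-4=9
Step 4: prey: 35+7-9=33; pred: 9+3-3=9
Step 5: prey: 33+6-8=31; pred: 9+2-3=8
Step 6: prey: 31+6-7=30; pred: 8+2-3=7
Step 7: prey: 30+6-6=30; pred: 7+2-2=7
Steps 8-15: state stable at prey=30, pred=7 (no change)
No extinction within 15 steps

Answer: 16 both-alive 30 7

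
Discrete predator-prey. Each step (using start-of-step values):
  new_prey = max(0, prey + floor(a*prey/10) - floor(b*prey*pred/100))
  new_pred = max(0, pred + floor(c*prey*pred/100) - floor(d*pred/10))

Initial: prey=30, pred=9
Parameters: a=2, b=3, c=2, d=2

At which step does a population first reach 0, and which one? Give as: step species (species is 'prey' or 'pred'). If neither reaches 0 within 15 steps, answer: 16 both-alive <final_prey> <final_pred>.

Answer: 16 both-alive 1 4

Derivation:
Step 1: prey: 30+6-8=28; pred: 9+5-1=13
Step 2: prey: 28+5-10=23; pred: 13+7-2=18
Step 3: prey: 23+4-12=15; pred: 18+8-3=23
Step 4: prey: 15+3-10=8; pred: 23+6-4=25
Step 5: prey: 8+1-6=3; pred: 25+4-5=24
Step 6: prey: 3+0-2=1; pred: 24+1-4=21
Step 7: prey: 1+0-0=1; pred: 21+0-4=17
Step 8: prey: 1+0-0=1; pred: 17+0-3=14
Step 9: prey: 1+0-0=1; pred: 14+0-2=12
Step 10: prey: 1+0-0=1; pred: 12+0-2=10
Step 11: prey: 1+0-0=1; pred: 10+0-2=8
Step 12: prey: 1+0-0=1; pred: 8+0-1=7
Step 13: prey: 1+0-0=1; pred: 7+0-1=6
Step 14: prey: 1+0-0=1; pred: 6+0-1=5
Step 15: prey: 1+0-0=1; pred: 5+0-1=4
No extinction within 15 steps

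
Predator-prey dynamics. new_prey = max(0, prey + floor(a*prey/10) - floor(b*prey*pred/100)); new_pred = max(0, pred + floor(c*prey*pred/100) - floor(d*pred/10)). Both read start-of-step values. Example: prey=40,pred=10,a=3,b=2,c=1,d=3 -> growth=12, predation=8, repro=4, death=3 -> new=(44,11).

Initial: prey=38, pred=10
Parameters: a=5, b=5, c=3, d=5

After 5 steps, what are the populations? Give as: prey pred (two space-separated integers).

Answer: 0 11

Derivation:
Step 1: prey: 38+19-19=38; pred: 10+11-5=16
Step 2: prey: 38+19-30=27; pred: 16+18-8=26
Step 3: prey: 27+13-35=5; pred: 26+21-13=34
Step 4: prey: 5+2-8=0; pred: 34+5-17=22
Step 5: prey: 0+0-0=0; pred: 22+0-11=11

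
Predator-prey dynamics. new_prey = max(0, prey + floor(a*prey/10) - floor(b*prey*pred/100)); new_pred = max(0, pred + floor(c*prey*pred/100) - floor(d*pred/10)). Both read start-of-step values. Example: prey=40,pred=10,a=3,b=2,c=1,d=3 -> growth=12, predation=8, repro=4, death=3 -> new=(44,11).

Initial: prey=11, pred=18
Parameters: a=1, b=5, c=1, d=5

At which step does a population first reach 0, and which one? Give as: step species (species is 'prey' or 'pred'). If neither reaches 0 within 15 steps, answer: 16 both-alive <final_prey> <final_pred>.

Step 1: prey: 11+1-9=3; pred: 18+1-9=10
Step 2: prey: 3+0-1=2; pred: 10+0-5=5
Step 3: prey: 2+0-0=2; pred: 5+0-2=3
Step 4: prey: 2+0-0=2; pred: 3+0-1=2
Step 5: prey: 2+0-0=2; pred: 2+0-1=1
Step 6: prey: 2+0-0=2; pred: 1+0-0=1
Steps 7-15: state stable at prey=2, pred=1 (no change)
No extinction within 15 steps

Answer: 16 both-alive 2 1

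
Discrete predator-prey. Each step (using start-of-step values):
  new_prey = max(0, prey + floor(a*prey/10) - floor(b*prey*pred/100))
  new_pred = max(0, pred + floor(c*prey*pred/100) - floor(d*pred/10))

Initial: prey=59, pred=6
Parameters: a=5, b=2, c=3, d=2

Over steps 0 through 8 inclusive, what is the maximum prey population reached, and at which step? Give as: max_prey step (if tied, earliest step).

Answer: 97 2

Derivation:
Step 1: prey: 59+29-7=81; pred: 6+10-1=15
Step 2: prey: 81+40-24=97; pred: 15+36-3=48
Step 3: prey: 97+48-93=52; pred: 48+139-9=178
Step 4: prey: 52+26-185=0; pred: 178+277-35=420
Step 5: prey: 0+0-0=0; pred: 420+0-84=336
Step 6: prey: 0+0-0=0; pred: 336+0-67=269
Step 7: prey: 0+0-0=0; pred: 269+0-53=216
Step 8: prey: 0+0-0=0; pred: 216+0-43=173
Max prey = 97 at step 2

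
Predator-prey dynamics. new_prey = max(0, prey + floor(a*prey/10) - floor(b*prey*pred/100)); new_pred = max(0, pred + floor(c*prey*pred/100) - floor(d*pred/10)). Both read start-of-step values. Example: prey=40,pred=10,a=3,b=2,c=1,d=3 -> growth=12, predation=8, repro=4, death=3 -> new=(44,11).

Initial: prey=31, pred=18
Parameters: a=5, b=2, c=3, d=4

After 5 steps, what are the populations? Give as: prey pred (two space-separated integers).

Step 1: prey: 31+15-11=35; pred: 18+16-7=27
Step 2: prey: 35+17-18=34; pred: 27+28-10=45
Step 3: prey: 34+17-30=21; pred: 45+45-18=72
Step 4: prey: 21+10-30=1; pred: 72+45-28=89
Step 5: prey: 1+0-1=0; pred: 89+2-35=56

Answer: 0 56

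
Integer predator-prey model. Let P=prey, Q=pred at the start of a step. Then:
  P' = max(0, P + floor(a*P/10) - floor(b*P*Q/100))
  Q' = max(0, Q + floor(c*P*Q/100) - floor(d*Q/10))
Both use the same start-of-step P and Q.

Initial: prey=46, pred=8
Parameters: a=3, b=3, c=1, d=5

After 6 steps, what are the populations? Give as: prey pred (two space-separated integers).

Answer: 72 9

Derivation:
Step 1: prey: 46+13-11=48; pred: 8+3-4=7
Step 2: prey: 48+14-10=52; pred: 7+3-3=7
Step 3: prey: 52+15-10=57; pred: 7+3-3=7
Step 4: prey: 57+17-11=63; pred: 7+3-3=7
Step 5: prey: 63+18-13=68; pred: 7+4-3=8
Step 6: prey: 68+20-16=72; pred: 8+5-4=9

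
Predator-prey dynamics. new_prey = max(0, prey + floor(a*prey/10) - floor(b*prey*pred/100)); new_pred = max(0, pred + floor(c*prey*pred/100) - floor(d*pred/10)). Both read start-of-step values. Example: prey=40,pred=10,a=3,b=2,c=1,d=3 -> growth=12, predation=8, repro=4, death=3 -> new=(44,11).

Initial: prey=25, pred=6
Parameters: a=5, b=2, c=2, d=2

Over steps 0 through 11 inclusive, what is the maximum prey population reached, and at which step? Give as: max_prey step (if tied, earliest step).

Step 1: prey: 25+12-3=34; pred: 6+3-1=8
Step 2: prey: 34+17-5=46; pred: 8+5-1=12
Step 3: prey: 46+23-11=58; pred: 12+11-2=21
Step 4: prey: 58+29-24=63; pred: 21+24-4=41
Step 5: prey: 63+31-51=43; pred: 41+51-8=84
Step 6: prey: 43+21-72=0; pred: 84+72-16=140
Step 7: prey: 0+0-0=0; pred: 140+0-28=112
Step 8: prey: 0+0-0=0; pred: 112+0-22=90
Step 9: prey: 0+0-0=0; pred: 90+0-18=72
Step 10: prey: 0+0-0=0; pred: 72+0-14=58
Step 11: prey: 0+0-0=0; pred: 58+0-11=47
Max prey = 63 at step 4

Answer: 63 4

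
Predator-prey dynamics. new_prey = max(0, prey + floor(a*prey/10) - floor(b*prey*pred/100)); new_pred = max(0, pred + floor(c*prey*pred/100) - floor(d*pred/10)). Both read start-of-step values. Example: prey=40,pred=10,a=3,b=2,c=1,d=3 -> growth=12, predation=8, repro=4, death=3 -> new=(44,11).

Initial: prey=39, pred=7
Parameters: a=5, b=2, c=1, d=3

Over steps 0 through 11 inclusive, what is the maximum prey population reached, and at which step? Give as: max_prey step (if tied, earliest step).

Step 1: prey: 39+19-5=53; pred: 7+2-2=7
Step 2: prey: 53+26-7=72; pred: 7+3-2=8
Step 3: prey: 72+36-11=97; pred: 8+5-2=11
Step 4: prey: 97+48-21=124; pred: 11+10-3=18
Step 5: prey: 124+62-44=142; pred: 18+22-5=35
Step 6: prey: 142+71-99=114; pred: 35+49-10=74
Step 7: prey: 114+57-168=3; pred: 74+84-22=136
Step 8: prey: 3+1-8=0; pred: 136+4-40=100
Step 9: prey: 0+0-0=0; pred: 100+0-30=70
Step 10: prey: 0+0-0=0; pred: 70+0-21=49
Step 11: prey: 0+0-0=0; pred: 49+0-14=35
Max prey = 142 at step 5

Answer: 142 5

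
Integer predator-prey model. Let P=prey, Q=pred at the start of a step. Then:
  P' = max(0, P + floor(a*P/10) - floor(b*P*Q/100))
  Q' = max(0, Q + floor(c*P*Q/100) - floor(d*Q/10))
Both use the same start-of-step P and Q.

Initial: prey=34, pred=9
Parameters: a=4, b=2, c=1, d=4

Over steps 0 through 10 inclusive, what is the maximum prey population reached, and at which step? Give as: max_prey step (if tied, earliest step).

Answer: 92 6

Derivation:
Step 1: prey: 34+13-6=41; pred: 9+3-3=9
Step 2: prey: 41+16-7=50; pred: 9+3-3=9
Step 3: prey: 50+20-9=61; pred: 9+4-3=10
Step 4: prey: 61+24-12=73; pred: 10+6-4=12
Step 5: prey: 73+29-17=85; pred: 12+8-4=16
Step 6: prey: 85+34-27=92; pred: 16+13-6=23
Step 7: prey: 92+36-42=86; pred: 23+21-9=35
Step 8: prey: 86+34-60=60; pred: 35+30-14=51
Step 9: prey: 60+24-61=23; pred: 51+30-20=61
Step 10: prey: 23+9-28=4; pred: 61+14-24=51
Max prey = 92 at step 6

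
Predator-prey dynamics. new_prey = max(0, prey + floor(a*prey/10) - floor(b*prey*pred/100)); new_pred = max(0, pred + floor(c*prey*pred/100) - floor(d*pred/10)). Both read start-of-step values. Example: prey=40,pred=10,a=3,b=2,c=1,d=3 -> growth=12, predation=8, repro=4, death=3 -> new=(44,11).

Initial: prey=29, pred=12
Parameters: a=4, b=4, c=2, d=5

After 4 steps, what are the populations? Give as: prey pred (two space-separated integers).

Answer: 21 11

Derivation:
Step 1: prey: 29+11-13=27; pred: 12+6-6=12
Step 2: prey: 27+10-12=25; pred: 12+6-6=12
Step 3: prey: 25+10-12=23; pred: 12+6-6=12
Step 4: prey: 23+9-11=21; pred: 12+5-6=11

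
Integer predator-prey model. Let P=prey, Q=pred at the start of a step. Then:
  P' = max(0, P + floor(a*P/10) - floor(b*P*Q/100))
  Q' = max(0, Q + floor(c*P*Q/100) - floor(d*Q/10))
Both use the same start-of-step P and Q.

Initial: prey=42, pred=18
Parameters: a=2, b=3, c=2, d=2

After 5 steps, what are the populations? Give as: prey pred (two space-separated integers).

Step 1: prey: 42+8-22=28; pred: 18+15-3=30
Step 2: prey: 28+5-25=8; pred: 30+16-6=40
Step 3: prey: 8+1-9=0; pred: 40+6-8=38
Step 4: prey: 0+0-0=0; pred: 38+0-7=31
Step 5: prey: 0+0-0=0; pred: 31+0-6=25

Answer: 0 25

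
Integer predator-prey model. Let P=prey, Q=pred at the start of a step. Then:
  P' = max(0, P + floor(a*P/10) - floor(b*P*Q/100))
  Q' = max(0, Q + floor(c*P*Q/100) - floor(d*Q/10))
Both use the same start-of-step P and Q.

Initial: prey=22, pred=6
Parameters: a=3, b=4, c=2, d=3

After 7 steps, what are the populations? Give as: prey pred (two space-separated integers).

Step 1: prey: 22+6-5=23; pred: 6+2-1=7
Step 2: prey: 23+6-6=23; pred: 7+3-2=8
Step 3: prey: 23+6-7=22; pred: 8+3-2=9
Step 4: prey: 22+6-7=21; pred: 9+3-2=10
Step 5: prey: 21+6-8=19; pred: 10+4-3=11
Step 6: prey: 19+5-8=16; pred: 11+4-3=12
Step 7: prey: 16+4-7=13; pred: 12+3-3=12

Answer: 13 12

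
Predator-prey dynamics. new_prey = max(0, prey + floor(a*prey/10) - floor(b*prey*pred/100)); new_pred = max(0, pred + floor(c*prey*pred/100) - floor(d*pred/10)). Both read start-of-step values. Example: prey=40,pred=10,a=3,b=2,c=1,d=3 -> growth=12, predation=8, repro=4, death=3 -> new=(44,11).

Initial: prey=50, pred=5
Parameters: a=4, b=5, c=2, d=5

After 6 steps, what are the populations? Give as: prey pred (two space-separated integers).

Step 1: prey: 50+20-12=58; pred: 5+5-2=8
Step 2: prey: 58+23-23=58; pred: 8+9-4=13
Step 3: prey: 58+23-37=44; pred: 13+15-6=22
Step 4: prey: 44+17-48=13; pred: 22+19-11=30
Step 5: prey: 13+5-19=0; pred: 30+7-15=22
Step 6: prey: 0+0-0=0; pred: 22+0-11=11

Answer: 0 11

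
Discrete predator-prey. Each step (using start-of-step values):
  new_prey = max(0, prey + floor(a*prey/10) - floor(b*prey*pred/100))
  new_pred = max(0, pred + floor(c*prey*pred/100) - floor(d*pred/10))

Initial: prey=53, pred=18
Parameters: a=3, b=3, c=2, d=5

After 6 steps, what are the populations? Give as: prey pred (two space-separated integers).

Answer: 1 5

Derivation:
Step 1: prey: 53+15-28=40; pred: 18+19-9=28
Step 2: prey: 40+12-33=19; pred: 28+22-14=36
Step 3: prey: 19+5-20=4; pred: 36+13-18=31
Step 4: prey: 4+1-3=2; pred: 31+2-15=18
Step 5: prey: 2+0-1=1; pred: 18+0-9=9
Step 6: prey: 1+0-0=1; pred: 9+0-4=5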